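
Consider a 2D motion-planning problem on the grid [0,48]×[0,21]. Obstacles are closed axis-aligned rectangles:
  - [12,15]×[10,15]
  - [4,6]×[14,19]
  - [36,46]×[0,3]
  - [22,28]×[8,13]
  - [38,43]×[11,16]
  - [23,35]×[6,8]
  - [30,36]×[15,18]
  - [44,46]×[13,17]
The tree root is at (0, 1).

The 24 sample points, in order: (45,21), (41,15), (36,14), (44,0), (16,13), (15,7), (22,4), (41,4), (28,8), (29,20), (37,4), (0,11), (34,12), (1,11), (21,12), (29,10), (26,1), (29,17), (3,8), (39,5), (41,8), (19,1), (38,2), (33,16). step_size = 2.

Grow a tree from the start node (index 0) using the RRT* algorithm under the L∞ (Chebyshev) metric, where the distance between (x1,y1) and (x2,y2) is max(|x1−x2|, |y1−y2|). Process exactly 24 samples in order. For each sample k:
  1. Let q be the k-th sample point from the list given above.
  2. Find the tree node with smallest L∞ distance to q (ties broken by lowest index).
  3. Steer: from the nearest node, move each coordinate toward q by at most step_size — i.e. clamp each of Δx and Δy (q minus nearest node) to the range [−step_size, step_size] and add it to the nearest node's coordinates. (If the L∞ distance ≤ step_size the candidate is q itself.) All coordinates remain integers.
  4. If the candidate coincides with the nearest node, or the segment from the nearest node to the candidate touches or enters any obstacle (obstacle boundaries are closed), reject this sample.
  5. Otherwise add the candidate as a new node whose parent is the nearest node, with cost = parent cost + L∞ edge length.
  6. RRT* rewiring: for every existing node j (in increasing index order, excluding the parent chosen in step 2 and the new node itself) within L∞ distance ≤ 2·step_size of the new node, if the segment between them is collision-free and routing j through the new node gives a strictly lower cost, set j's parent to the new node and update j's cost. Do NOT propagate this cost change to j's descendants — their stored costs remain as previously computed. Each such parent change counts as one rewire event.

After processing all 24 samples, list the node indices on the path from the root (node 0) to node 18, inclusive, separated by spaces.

1. q=(45,21) nearest=0 d=45 new=(2,3) → add node 1 parent=0 cost=2
2. q=(41,15) nearest=1 d=39 new=(4,5) → add node 2 parent=1 cost=4
3. q=(36,14) nearest=2 d=32 new=(6,7) → add node 3 parent=2 cost=6
4. q=(44,0) nearest=3 d=38 new=(8,5) → add node 4 parent=3 cost=8
5. q=(16,13) nearest=4 d=8 new=(10,7) → add node 5 parent=4 cost=10
6. q=(15,7) nearest=5 d=5 new=(12,7) → add node 6 parent=5 cost=12
7. q=(22,4) nearest=6 d=10 new=(14,5) → add node 7 parent=6 cost=14
8. q=(41,4) nearest=7 d=27 new=(16,4) → add node 8 parent=7 cost=16
9. q=(28,8) nearest=8 d=12 new=(18,6) → add node 9 parent=8 cost=18
10. q=(29,20) nearest=9 d=14 new=(20,8) → add node 10 parent=9 cost=20
11. q=(37,4) nearest=10 d=17 new=(22,6) → add node 11 parent=10 cost=22
12. q=(0,11) nearest=2 d=6 new=(2,7) → add node 12 parent=2 cost=6
13. q=(34,12) nearest=11 d=12 new=(24,8) → blocked by [22,28]×[8,13], reject
14. q=(1,11) nearest=12 d=4 new=(1,9) → add node 13 parent=12 cost=8
15. q=(21,12) nearest=10 d=4 new=(21,10) → add node 14 parent=10 cost=22
16. q=(29,10) nearest=11 d=7 new=(24,8) → blocked by [22,28]×[8,13], reject
17. q=(26,1) nearest=11 d=5 new=(24,4) → add node 15 parent=11 cost=24
18. q=(29,17) nearest=14 d=8 new=(23,12) → blocked by [22,28]×[8,13], reject
19. q=(3,8) nearest=12 d=1 new=(3,8) → add node 16 parent=12 cost=7
20. q=(39,5) nearest=15 d=15 new=(26,5) → add node 17 parent=15 cost=26
21. q=(41,8) nearest=17 d=15 new=(28,7) → blocked by [23,35]×[6,8], reject
22. q=(19,1) nearest=8 d=3 new=(18,2) → add node 18 parent=8 cost=18
23. q=(38,2) nearest=17 d=12 new=(28,3) → add node 19 parent=17 cost=28
24. q=(33,16) nearest=11 d=11 new=(24,8) → blocked by [22,28]×[8,13], reject

Path: 0 1 2 3 4 5 6 7 8 18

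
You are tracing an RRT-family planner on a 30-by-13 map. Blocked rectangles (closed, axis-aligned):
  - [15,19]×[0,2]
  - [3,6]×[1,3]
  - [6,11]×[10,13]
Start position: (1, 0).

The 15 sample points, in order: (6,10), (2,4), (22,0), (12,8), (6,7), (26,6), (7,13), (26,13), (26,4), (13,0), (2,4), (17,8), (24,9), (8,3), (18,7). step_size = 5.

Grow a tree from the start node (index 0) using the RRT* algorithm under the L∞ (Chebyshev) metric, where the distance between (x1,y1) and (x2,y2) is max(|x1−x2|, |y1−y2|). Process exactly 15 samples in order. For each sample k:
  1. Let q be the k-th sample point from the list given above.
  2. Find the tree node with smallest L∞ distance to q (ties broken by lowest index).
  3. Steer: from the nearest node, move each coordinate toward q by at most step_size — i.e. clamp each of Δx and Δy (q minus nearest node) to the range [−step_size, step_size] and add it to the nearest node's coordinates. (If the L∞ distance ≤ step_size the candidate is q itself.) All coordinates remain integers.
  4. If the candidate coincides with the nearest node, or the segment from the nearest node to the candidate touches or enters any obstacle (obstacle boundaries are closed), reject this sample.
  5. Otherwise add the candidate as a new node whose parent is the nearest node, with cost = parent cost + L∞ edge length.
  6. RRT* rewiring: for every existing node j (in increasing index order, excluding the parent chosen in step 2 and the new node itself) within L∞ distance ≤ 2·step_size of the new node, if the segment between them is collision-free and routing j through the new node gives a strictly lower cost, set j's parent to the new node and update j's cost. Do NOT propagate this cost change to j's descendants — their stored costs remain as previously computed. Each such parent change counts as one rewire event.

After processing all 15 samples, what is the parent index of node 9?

1. q=(6,10) nearest=0 d=10 new=(6,5) → blocked by [3,6]×[1,3], reject
2. q=(2,4) nearest=0 d=4 new=(2,4) → add node 1 parent=0 cost=4
3. q=(22,0) nearest=1 d=20 new=(7,0) → blocked by [3,6]×[1,3], reject
4. q=(12,8) nearest=1 d=10 new=(7,8) → add node 2 parent=1 cost=9
5. q=(6,7) nearest=2 d=1 new=(6,7) → add node 3 parent=2 cost=10
6. q=(26,6) nearest=2 d=19 new=(12,6) → add node 4 parent=2 cost=14
7. q=(7,13) nearest=2 d=5 new=(7,13) → blocked by [6,11]×[10,13], reject
8. q=(26,13) nearest=4 d=14 new=(17,11) → add node 5 parent=4 cost=19
9. q=(26,4) nearest=5 d=9 new=(22,6) → add node 6 parent=5 cost=24
10. q=(13,0) nearest=4 d=6 new=(13,1) → add node 7 parent=4 cost=19
11. q=(2,4) nearest=1 d=0 → coincident, reject
12. q=(17,8) nearest=5 d=3 new=(17,8) → add node 8 parent=5 cost=22
13. q=(24,9) nearest=6 d=3 new=(24,9) → add node 9 parent=6 cost=27
14. q=(8,3) nearest=3 d=4 new=(8,3) → add node 10 parent=3 cost=14
15. q=(18,7) nearest=8 d=1 new=(18,7) → add node 11 parent=8 cost=23

Parent of node 9: 6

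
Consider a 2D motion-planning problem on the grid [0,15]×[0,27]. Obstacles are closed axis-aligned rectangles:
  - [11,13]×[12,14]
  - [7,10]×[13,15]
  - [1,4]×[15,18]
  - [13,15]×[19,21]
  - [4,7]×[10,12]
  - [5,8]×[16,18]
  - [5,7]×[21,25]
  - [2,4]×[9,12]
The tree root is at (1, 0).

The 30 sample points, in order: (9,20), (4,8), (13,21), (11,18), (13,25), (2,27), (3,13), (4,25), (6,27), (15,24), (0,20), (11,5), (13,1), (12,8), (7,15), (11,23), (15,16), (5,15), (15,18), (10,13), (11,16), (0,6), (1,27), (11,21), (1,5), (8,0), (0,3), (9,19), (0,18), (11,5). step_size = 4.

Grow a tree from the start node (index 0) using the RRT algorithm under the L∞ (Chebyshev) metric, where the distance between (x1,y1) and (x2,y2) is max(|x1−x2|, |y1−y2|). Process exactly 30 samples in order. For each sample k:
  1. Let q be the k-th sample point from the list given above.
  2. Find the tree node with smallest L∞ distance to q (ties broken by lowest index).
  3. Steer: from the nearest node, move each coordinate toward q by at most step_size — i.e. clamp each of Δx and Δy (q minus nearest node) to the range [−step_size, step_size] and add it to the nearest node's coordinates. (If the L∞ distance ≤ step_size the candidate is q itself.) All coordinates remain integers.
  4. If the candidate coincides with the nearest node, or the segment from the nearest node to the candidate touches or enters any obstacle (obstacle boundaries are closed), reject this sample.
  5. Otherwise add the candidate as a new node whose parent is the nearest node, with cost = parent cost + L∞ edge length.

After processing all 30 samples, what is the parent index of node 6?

1. q=(9,20) nearest=0 d=20 new=(5,4) → add node 1 parent=0 cost=4
2. q=(4,8) nearest=1 d=4 new=(4,8) → add node 2 parent=1 cost=8
3. q=(13,21) nearest=2 d=13 new=(8,12) → blocked by [4,7]×[10,12], reject
4. q=(11,18) nearest=2 d=10 new=(8,12) → blocked by [4,7]×[10,12], reject
5. q=(13,25) nearest=2 d=17 new=(8,12) → blocked by [4,7]×[10,12], reject
6. q=(2,27) nearest=2 d=19 new=(2,12) → blocked by [2,4]×[9,12], reject
7. q=(3,13) nearest=2 d=5 new=(3,12) → blocked by [2,4]×[9,12], reject
8. q=(4,25) nearest=2 d=17 new=(4,12) → blocked by [4,7]×[10,12], reject
9. q=(6,27) nearest=2 d=19 new=(6,12) → blocked by [4,7]×[10,12], reject
10. q=(15,24) nearest=2 d=16 new=(8,12) → blocked by [4,7]×[10,12], reject
11. q=(0,20) nearest=2 d=12 new=(0,12) → blocked by [2,4]×[9,12], reject
12. q=(11,5) nearest=1 d=6 new=(9,5) → add node 3 parent=1 cost=8
13. q=(13,1) nearest=3 d=4 new=(13,1) → add node 4 parent=3 cost=12
14. q=(12,8) nearest=3 d=3 new=(12,8) → add node 5 parent=3 cost=11
15. q=(7,15) nearest=2 d=7 new=(7,12) → blocked by [4,7]×[10,12], reject
16. q=(11,23) nearest=2 d=15 new=(8,12) → blocked by [4,7]×[10,12], reject
17. q=(15,16) nearest=5 d=8 new=(15,12) → add node 6 parent=5 cost=15
18. q=(5,15) nearest=2 d=7 new=(5,12) → blocked by [4,7]×[10,12], reject
19. q=(15,18) nearest=6 d=6 new=(15,16) → add node 7 parent=6 cost=19
20. q=(10,13) nearest=5 d=5 new=(10,12) → add node 8 parent=5 cost=15
21. q=(11,16) nearest=6 d=4 new=(11,16) → blocked by [11,13]×[12,14], reject
22. q=(0,6) nearest=2 d=4 new=(0,6) → add node 9 parent=2 cost=12
23. q=(1,27) nearest=7 d=14 new=(11,20) → add node 10 parent=7 cost=23
24. q=(11,21) nearest=10 d=1 new=(11,21) → add node 11 parent=10 cost=24
25. q=(1,5) nearest=9 d=1 new=(1,5) → add node 12 parent=9 cost=13
26. q=(8,0) nearest=1 d=4 new=(8,0) → add node 13 parent=1 cost=8
27. q=(0,3) nearest=12 d=2 new=(0,3) → add node 14 parent=12 cost=15
28. q=(9,19) nearest=10 d=2 new=(9,19) → add node 15 parent=10 cost=25
29. q=(0,18) nearest=15 d=9 new=(5,18) → blocked by [5,8]×[16,18], reject
30. q=(11,5) nearest=3 d=2 new=(11,5) → add node 16 parent=3 cost=10

Parent of node 6: 5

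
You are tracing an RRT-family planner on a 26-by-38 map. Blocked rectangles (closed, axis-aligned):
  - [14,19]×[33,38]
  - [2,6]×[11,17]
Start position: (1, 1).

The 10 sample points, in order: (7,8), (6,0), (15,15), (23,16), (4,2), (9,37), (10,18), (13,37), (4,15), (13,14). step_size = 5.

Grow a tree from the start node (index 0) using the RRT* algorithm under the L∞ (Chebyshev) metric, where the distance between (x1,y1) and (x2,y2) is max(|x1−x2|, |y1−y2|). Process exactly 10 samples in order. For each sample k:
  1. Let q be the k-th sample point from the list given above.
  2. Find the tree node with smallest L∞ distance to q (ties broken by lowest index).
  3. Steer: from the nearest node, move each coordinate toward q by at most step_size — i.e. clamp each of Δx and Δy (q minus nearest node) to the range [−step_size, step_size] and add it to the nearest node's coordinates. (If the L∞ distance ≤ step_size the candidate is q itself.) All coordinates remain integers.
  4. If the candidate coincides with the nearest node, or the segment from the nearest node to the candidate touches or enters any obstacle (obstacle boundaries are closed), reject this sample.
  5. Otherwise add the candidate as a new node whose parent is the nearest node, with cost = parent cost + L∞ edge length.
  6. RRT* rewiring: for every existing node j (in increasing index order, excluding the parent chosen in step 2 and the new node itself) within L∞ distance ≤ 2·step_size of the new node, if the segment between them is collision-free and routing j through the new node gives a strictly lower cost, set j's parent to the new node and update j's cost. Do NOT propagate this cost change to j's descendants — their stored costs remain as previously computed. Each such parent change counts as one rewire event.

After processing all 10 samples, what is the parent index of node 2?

1. q=(7,8) nearest=0 d=7 new=(6,6) → add node 1 parent=0 cost=5
2. q=(6,0) nearest=0 d=5 new=(6,0) → add node 2 parent=0 cost=5
3. q=(15,15) nearest=1 d=9 new=(11,11) → add node 3 parent=1 cost=10
4. q=(23,16) nearest=3 d=12 new=(16,16) → add node 4 parent=3 cost=15
5. q=(4,2) nearest=2 d=2 new=(4,2) → add node 5 parent=2 cost=7
6. q=(9,37) nearest=4 d=21 new=(11,21) → add node 6 parent=4 cost=20
7. q=(10,18) nearest=6 d=3 new=(10,18) → add node 7 parent=6 cost=23
8. q=(13,37) nearest=6 d=16 new=(13,26) → add node 8 parent=6 cost=25
9. q=(4,15) nearest=7 d=6 new=(5,15) → blocked by [2,6]×[11,17], reject
10. q=(13,14) nearest=3 d=3 new=(13,14) → add node 9 parent=3 cost=13; rewire 7→9 (17<23)

Parent of node 2: 0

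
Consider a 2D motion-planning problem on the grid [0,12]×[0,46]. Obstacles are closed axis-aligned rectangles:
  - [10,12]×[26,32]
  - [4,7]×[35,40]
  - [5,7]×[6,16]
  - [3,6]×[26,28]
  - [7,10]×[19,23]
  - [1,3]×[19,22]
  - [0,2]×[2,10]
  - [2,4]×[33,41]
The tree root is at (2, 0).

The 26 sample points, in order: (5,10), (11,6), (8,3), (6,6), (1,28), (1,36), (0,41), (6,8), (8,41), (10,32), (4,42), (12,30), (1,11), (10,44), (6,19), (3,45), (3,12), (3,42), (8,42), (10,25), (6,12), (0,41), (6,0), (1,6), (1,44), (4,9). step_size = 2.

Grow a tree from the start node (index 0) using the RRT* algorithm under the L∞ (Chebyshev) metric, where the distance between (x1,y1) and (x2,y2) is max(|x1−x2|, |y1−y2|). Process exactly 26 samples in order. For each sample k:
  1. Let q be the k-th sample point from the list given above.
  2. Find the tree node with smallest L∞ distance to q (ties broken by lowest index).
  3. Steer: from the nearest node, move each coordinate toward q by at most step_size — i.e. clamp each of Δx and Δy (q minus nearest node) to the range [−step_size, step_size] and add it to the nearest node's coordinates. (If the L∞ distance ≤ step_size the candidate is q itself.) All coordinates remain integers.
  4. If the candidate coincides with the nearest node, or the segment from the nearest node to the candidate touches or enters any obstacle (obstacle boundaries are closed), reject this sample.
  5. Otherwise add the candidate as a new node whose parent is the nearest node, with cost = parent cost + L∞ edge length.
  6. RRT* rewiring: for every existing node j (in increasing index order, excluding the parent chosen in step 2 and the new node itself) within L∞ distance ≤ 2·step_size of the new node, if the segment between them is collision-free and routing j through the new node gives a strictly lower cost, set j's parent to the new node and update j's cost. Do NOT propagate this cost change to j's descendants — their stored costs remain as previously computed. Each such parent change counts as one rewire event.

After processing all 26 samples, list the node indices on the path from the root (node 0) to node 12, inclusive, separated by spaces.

Path: 0 1 2 4 5 12

1. q=(5,10) nearest=0 d=10 new=(4,2) → add node 1 parent=0 cost=2
2. q=(11,6) nearest=1 d=7 new=(6,4) → add node 2 parent=1 cost=4
3. q=(8,3) nearest=2 d=2 new=(8,3) → add node 3 parent=2 cost=6
4. q=(6,6) nearest=2 d=2 new=(6,6) → blocked by [5,7]×[6,16], reject
5. q=(1,28) nearest=2 d=24 new=(4,6) → add node 4 parent=2 cost=6
6. q=(1,36) nearest=4 d=30 new=(2,8) → blocked by [0,2]×[2,10], reject
7. q=(0,41) nearest=4 d=35 new=(2,8) → blocked by [0,2]×[2,10], reject
8. q=(6,8) nearest=4 d=2 new=(6,8) → blocked by [5,7]×[6,16], reject
9. q=(8,41) nearest=4 d=35 new=(6,8) → blocked by [5,7]×[6,16], reject
10. q=(10,32) nearest=4 d=26 new=(6,8) → blocked by [5,7]×[6,16], reject
11. q=(4,42) nearest=4 d=36 new=(4,8) → add node 5 parent=4 cost=8
12. q=(12,30) nearest=5 d=22 new=(6,10) → blocked by [5,7]×[6,16], reject
13. q=(1,11) nearest=5 d=3 new=(2,10) → blocked by [0,2]×[2,10], reject
14. q=(10,44) nearest=5 d=36 new=(6,10) → blocked by [5,7]×[6,16], reject
15. q=(6,19) nearest=5 d=11 new=(6,10) → blocked by [5,7]×[6,16], reject
16. q=(3,45) nearest=5 d=37 new=(3,10) → add node 6 parent=5 cost=10
17. q=(3,12) nearest=6 d=2 new=(3,12) → add node 7 parent=6 cost=12
18. q=(3,42) nearest=7 d=30 new=(3,14) → add node 8 parent=7 cost=14
19. q=(8,42) nearest=8 d=28 new=(5,16) → blocked by [5,7]×[6,16], reject
20. q=(10,25) nearest=8 d=11 new=(5,16) → blocked by [5,7]×[6,16], reject
21. q=(6,12) nearest=6 d=3 new=(5,12) → blocked by [5,7]×[6,16], reject
22. q=(0,41) nearest=8 d=27 new=(1,16) → add node 9 parent=8 cost=16
23. q=(6,0) nearest=1 d=2 new=(6,0) → add node 10 parent=1 cost=4
24. q=(1,6) nearest=4 d=3 new=(2,6) → blocked by [0,2]×[2,10], reject
25. q=(1,44) nearest=9 d=28 new=(1,18) → add node 11 parent=9 cost=18
26. q=(4,9) nearest=5 d=1 new=(4,9) → add node 12 parent=5 cost=9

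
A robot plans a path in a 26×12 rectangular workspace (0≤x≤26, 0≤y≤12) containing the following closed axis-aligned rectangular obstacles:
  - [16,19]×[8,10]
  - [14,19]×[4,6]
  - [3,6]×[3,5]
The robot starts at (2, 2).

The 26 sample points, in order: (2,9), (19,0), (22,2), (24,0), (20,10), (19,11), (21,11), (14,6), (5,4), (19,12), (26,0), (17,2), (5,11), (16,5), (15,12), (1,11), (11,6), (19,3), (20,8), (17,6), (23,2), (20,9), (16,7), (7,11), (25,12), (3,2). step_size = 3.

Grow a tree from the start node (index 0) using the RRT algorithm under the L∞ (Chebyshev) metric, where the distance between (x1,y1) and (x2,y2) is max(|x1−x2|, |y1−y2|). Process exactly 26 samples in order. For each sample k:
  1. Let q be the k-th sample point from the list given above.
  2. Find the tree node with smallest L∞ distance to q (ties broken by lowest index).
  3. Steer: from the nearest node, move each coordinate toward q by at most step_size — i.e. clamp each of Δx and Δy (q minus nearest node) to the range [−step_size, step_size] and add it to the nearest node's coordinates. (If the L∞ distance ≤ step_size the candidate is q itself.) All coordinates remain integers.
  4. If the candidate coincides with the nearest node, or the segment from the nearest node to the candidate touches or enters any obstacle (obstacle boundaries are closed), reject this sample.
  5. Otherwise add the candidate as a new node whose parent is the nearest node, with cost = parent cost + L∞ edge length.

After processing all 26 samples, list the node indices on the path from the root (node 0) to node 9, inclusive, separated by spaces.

Path: 0 1 8 9

1. q=(2,9) nearest=0 d=7 new=(2,5) → add node 1 parent=0 cost=3
2. q=(19,0) nearest=0 d=17 new=(5,0) → add node 2 parent=0 cost=3
3. q=(22,2) nearest=2 d=17 new=(8,2) → add node 3 parent=2 cost=6
4. q=(24,0) nearest=3 d=16 new=(11,0) → add node 4 parent=3 cost=9
5. q=(20,10) nearest=4 d=10 new=(14,3) → add node 5 parent=4 cost=12
6. q=(19,11) nearest=5 d=8 new=(17,6) → blocked by [14,19]×[4,6], reject
7. q=(21,11) nearest=5 d=8 new=(17,6) → blocked by [14,19]×[4,6], reject
8. q=(14,6) nearest=5 d=3 new=(14,6) → blocked by [14,19]×[4,6], reject
9. q=(5,4) nearest=0 d=3 new=(5,4) → blocked by [3,6]×[3,5], reject
10. q=(19,12) nearest=5 d=9 new=(17,6) → blocked by [14,19]×[4,6], reject
11. q=(26,0) nearest=5 d=12 new=(17,0) → add node 6 parent=5 cost=15
12. q=(17,2) nearest=6 d=2 new=(17,2) → add node 7 parent=6 cost=17
13. q=(5,11) nearest=1 d=6 new=(5,8) → add node 8 parent=1 cost=6
14. q=(16,5) nearest=5 d=2 new=(16,5) → blocked by [14,19]×[4,6], reject
15. q=(15,12) nearest=5 d=9 new=(15,6) → blocked by [14,19]×[4,6], reject
16. q=(1,11) nearest=8 d=4 new=(2,11) → add node 9 parent=8 cost=9
17. q=(11,6) nearest=5 d=3 new=(11,6) → add node 10 parent=5 cost=15
18. q=(19,3) nearest=7 d=2 new=(19,3) → add node 11 parent=7 cost=19
19. q=(20,8) nearest=11 d=5 new=(20,6) → add node 12 parent=11 cost=22
20. q=(17,6) nearest=5 d=3 new=(17,6) → blocked by [14,19]×[4,6], reject
21. q=(23,2) nearest=11 d=4 new=(22,2) → add node 13 parent=11 cost=22
22. q=(20,9) nearest=12 d=3 new=(20,9) → add node 14 parent=12 cost=25
23. q=(16,7) nearest=5 d=4 new=(16,6) → blocked by [14,19]×[4,6], reject
24. q=(7,11) nearest=8 d=3 new=(7,11) → add node 15 parent=8 cost=9
25. q=(25,12) nearest=14 d=5 new=(23,12) → add node 16 parent=14 cost=28
26. q=(3,2) nearest=0 d=1 new=(3,2) → add node 17 parent=0 cost=1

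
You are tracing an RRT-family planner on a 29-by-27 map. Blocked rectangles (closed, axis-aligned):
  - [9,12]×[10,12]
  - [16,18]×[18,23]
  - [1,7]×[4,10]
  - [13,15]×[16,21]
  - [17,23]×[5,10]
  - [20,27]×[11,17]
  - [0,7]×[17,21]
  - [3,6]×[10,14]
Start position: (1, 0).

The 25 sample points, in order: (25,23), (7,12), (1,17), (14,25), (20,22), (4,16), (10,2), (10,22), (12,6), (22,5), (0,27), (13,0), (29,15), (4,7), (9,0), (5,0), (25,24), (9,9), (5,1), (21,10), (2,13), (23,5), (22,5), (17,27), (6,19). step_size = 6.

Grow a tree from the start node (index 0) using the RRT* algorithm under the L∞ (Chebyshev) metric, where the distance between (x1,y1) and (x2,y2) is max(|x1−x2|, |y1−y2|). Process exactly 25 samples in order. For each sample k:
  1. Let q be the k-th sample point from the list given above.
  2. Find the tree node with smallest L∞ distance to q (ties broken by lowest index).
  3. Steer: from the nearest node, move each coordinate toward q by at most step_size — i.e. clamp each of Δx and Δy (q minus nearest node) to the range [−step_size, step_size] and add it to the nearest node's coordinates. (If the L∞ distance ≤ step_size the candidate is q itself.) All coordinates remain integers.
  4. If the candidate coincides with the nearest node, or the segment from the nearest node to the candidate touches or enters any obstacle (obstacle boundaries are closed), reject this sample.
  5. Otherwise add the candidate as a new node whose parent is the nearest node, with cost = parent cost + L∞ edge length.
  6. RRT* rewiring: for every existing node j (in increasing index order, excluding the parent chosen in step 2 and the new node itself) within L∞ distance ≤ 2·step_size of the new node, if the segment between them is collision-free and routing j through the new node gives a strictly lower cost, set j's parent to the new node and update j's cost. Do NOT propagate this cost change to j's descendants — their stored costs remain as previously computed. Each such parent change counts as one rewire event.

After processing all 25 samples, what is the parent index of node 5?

Parent of node 5: 1

1. q=(25,23) nearest=0 d=24 new=(7,6) → blocked by [1,7]×[4,10], reject
2. q=(7,12) nearest=0 d=12 new=(7,6) → blocked by [1,7]×[4,10], reject
3. q=(1,17) nearest=0 d=17 new=(1,6) → blocked by [1,7]×[4,10], reject
4. q=(14,25) nearest=0 d=25 new=(7,6) → blocked by [1,7]×[4,10], reject
5. q=(20,22) nearest=0 d=22 new=(7,6) → blocked by [1,7]×[4,10], reject
6. q=(4,16) nearest=0 d=16 new=(4,6) → blocked by [1,7]×[4,10], reject
7. q=(10,2) nearest=0 d=9 new=(7,2) → add node 1 parent=0 cost=6
8. q=(10,22) nearest=1 d=20 new=(10,8) → add node 2 parent=1 cost=12
9. q=(12,6) nearest=2 d=2 new=(12,6) → add node 3 parent=2 cost=14
10. q=(22,5) nearest=3 d=10 new=(18,5) → blocked by [17,23]×[5,10], reject
11. q=(0,27) nearest=2 d=19 new=(4,14) → blocked by [3,6]×[10,14], reject
12. q=(13,0) nearest=1 d=6 new=(13,0) → add node 4 parent=1 cost=12
13. q=(29,15) nearest=4 d=16 new=(19,6) → blocked by [17,23]×[5,10], reject
14. q=(4,7) nearest=1 d=5 new=(4,7) → blocked by [1,7]×[4,10], reject
15. q=(9,0) nearest=1 d=2 new=(9,0) → add node 5 parent=1 cost=8
16. q=(5,0) nearest=1 d=2 new=(5,0) → add node 6 parent=1 cost=8
17. q=(25,24) nearest=2 d=16 new=(16,14) → blocked by [9,12]×[10,12], reject
18. q=(9,9) nearest=2 d=1 new=(9,9) → add node 7 parent=2 cost=13
19. q=(5,1) nearest=6 d=1 new=(5,1) → add node 8 parent=6 cost=9
20. q=(21,10) nearest=3 d=9 new=(18,10) → blocked by [17,23]×[5,10], reject
21. q=(2,13) nearest=7 d=7 new=(3,13) → blocked by [3,6]×[10,14], reject
22. q=(23,5) nearest=4 d=10 new=(19,5) → blocked by [17,23]×[5,10], reject
23. q=(22,5) nearest=4 d=9 new=(19,5) → blocked by [17,23]×[5,10], reject
24. q=(17,27) nearest=7 d=18 new=(15,15) → blocked by [9,12]×[10,12], reject
25. q=(6,19) nearest=7 d=10 new=(6,15) → add node 9 parent=7 cost=19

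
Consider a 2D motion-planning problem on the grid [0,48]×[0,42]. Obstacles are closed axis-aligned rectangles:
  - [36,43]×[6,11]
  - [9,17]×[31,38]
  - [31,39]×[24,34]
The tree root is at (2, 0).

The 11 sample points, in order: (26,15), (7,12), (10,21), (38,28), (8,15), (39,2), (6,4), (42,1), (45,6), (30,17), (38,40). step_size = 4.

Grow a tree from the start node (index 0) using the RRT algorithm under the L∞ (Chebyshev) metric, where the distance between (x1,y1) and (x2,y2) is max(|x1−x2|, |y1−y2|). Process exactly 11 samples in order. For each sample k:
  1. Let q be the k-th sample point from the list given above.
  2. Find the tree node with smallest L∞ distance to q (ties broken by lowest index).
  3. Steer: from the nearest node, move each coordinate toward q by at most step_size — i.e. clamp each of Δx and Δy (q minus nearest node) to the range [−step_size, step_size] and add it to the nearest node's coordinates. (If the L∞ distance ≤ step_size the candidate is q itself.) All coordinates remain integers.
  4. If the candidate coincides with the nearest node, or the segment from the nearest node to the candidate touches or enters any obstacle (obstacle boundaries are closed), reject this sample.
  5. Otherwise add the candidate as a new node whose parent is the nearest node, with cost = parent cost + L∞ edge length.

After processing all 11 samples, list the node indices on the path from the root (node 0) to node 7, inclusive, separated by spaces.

1. q=(26,15) nearest=0 d=24 new=(6,4) → add node 1 parent=0 cost=4
2. q=(7,12) nearest=1 d=8 new=(7,8) → add node 2 parent=1 cost=8
3. q=(10,21) nearest=2 d=13 new=(10,12) → add node 3 parent=2 cost=12
4. q=(38,28) nearest=3 d=28 new=(14,16) → add node 4 parent=3 cost=16
5. q=(8,15) nearest=3 d=3 new=(8,15) → add node 5 parent=3 cost=15
6. q=(39,2) nearest=4 d=25 new=(18,12) → add node 6 parent=4 cost=20
7. q=(6,4) nearest=1 d=0 → coincident, reject
8. q=(42,1) nearest=6 d=24 new=(22,8) → add node 7 parent=6 cost=24
9. q=(45,6) nearest=7 d=23 new=(26,6) → add node 8 parent=7 cost=28
10. q=(30,17) nearest=7 d=9 new=(26,12) → add node 9 parent=7 cost=28
11. q=(38,40) nearest=4 d=24 new=(18,20) → add node 10 parent=4 cost=20

Path: 0 1 2 3 4 6 7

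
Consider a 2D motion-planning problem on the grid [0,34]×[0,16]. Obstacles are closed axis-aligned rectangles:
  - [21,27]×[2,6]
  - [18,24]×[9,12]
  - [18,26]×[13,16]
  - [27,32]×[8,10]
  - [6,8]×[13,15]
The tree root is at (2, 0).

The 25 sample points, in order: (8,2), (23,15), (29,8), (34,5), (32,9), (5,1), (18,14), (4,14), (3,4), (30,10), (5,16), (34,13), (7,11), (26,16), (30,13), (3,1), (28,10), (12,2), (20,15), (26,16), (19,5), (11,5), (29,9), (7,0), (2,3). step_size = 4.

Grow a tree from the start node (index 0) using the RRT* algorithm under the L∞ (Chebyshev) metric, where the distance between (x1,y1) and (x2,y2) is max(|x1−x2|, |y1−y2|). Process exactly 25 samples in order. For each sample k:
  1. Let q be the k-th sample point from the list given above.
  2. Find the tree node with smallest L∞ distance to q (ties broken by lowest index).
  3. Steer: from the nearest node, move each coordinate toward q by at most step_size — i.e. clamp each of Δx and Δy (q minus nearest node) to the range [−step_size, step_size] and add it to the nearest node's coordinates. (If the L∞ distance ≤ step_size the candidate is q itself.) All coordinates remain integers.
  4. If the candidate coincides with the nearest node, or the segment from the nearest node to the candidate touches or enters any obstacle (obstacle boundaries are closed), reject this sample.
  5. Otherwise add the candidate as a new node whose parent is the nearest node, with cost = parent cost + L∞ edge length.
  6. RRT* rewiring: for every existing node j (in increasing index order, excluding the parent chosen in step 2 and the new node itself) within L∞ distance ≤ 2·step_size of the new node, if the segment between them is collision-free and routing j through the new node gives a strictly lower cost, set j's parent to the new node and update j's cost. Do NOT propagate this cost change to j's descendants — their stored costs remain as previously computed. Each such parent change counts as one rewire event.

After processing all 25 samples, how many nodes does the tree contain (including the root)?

1. q=(8,2) nearest=0 d=6 new=(6,2) → add node 1 parent=0 cost=4
2. q=(23,15) nearest=1 d=17 new=(10,6) → add node 2 parent=1 cost=8
3. q=(29,8) nearest=2 d=19 new=(14,8) → add node 3 parent=2 cost=12
4. q=(34,5) nearest=3 d=20 new=(18,5) → add node 4 parent=3 cost=16
5. q=(32,9) nearest=4 d=14 new=(22,9) → blocked by [18,24]×[9,12], reject
6. q=(5,1) nearest=1 d=1 new=(5,1) → add node 5 parent=1 cost=5
7. q=(18,14) nearest=3 d=6 new=(18,12) → blocked by [18,24]×[9,12], reject
8. q=(4,14) nearest=2 d=8 new=(6,10) → add node 6 parent=2 cost=12
9. q=(3,4) nearest=1 d=3 new=(3,4) → add node 7 parent=1 cost=7
10. q=(30,10) nearest=4 d=12 new=(22,9) → blocked by [18,24]×[9,12], reject
11. q=(5,16) nearest=6 d=6 new=(5,14) → add node 8 parent=6 cost=16
12. q=(34,13) nearest=4 d=16 new=(22,9) → blocked by [18,24]×[9,12], reject
13. q=(7,11) nearest=6 d=1 new=(7,11) → add node 9 parent=6 cost=13
14. q=(26,16) nearest=4 d=11 new=(22,9) → blocked by [18,24]×[9,12], reject
15. q=(30,13) nearest=4 d=12 new=(22,9) → blocked by [18,24]×[9,12], reject
16. q=(3,1) nearest=0 d=1 new=(3,1) → add node 10 parent=0 cost=1; rewire 5→10 (3<5); rewire 7→10 (4<7)
17. q=(28,10) nearest=4 d=10 new=(22,9) → blocked by [18,24]×[9,12], reject
18. q=(12,2) nearest=2 d=4 new=(12,2) → add node 11 parent=2 cost=12
19. q=(20,15) nearest=3 d=7 new=(18,12) → blocked by [18,24]×[9,12], reject
20. q=(26,16) nearest=4 d=11 new=(22,9) → blocked by [18,24]×[9,12], reject
21. q=(19,5) nearest=4 d=1 new=(19,5) → add node 12 parent=4 cost=17
22. q=(11,5) nearest=2 d=1 new=(11,5) → add node 13 parent=2 cost=9
23. q=(29,9) nearest=12 d=10 new=(23,9) → blocked by [18,24]×[9,12], reject
24. q=(7,0) nearest=1 d=2 new=(7,0) → add node 14 parent=1 cost=6; rewire 11→14 (11<12)
25. q=(2,3) nearest=7 d=1 new=(2,3) → add node 15 parent=7 cost=5

Node count: 16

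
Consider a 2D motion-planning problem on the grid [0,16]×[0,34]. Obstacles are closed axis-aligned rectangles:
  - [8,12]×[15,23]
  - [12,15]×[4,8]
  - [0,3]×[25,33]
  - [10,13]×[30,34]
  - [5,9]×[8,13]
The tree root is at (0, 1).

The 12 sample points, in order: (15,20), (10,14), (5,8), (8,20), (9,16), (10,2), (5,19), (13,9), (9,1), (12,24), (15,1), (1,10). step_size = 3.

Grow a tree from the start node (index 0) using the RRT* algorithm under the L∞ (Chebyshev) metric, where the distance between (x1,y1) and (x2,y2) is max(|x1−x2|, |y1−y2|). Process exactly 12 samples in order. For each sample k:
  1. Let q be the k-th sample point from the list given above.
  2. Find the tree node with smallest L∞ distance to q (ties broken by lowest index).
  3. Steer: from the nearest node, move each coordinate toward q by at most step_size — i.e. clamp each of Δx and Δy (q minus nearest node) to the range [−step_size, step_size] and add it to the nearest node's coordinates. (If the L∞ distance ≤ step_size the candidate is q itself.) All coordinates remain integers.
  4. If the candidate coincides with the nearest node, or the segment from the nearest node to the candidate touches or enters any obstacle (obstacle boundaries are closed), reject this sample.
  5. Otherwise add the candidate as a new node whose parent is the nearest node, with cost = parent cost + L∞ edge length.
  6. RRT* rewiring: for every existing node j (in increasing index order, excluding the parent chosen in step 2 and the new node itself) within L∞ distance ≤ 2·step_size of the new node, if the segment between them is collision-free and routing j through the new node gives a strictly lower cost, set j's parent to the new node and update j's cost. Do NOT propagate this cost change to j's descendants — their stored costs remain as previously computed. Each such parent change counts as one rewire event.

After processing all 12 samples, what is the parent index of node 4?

1. q=(15,20) nearest=0 d=19 new=(3,4) → add node 1 parent=0 cost=3
2. q=(10,14) nearest=1 d=10 new=(6,7) → add node 2 parent=1 cost=6
3. q=(5,8) nearest=2 d=1 new=(5,8) → blocked by [5,9]×[8,13], reject
4. q=(8,20) nearest=2 d=13 new=(8,10) → blocked by [5,9]×[8,13], reject
5. q=(9,16) nearest=2 d=9 new=(9,10) → blocked by [5,9]×[8,13], reject
6. q=(10,2) nearest=2 d=5 new=(9,4) → add node 3 parent=2 cost=9
7. q=(5,19) nearest=2 d=12 new=(5,10) → blocked by [5,9]×[8,13], reject
8. q=(13,9) nearest=3 d=5 new=(12,7) → blocked by [12,15]×[4,8], reject
9. q=(9,1) nearest=3 d=3 new=(9,1) → add node 4 parent=3 cost=12
10. q=(12,24) nearest=2 d=17 new=(9,10) → blocked by [5,9]×[8,13], reject
11. q=(15,1) nearest=3 d=6 new=(12,1) → add node 5 parent=3 cost=12
12. q=(1,10) nearest=2 d=5 new=(3,10) → blocked by [5,9]×[8,13], reject

Parent of node 4: 3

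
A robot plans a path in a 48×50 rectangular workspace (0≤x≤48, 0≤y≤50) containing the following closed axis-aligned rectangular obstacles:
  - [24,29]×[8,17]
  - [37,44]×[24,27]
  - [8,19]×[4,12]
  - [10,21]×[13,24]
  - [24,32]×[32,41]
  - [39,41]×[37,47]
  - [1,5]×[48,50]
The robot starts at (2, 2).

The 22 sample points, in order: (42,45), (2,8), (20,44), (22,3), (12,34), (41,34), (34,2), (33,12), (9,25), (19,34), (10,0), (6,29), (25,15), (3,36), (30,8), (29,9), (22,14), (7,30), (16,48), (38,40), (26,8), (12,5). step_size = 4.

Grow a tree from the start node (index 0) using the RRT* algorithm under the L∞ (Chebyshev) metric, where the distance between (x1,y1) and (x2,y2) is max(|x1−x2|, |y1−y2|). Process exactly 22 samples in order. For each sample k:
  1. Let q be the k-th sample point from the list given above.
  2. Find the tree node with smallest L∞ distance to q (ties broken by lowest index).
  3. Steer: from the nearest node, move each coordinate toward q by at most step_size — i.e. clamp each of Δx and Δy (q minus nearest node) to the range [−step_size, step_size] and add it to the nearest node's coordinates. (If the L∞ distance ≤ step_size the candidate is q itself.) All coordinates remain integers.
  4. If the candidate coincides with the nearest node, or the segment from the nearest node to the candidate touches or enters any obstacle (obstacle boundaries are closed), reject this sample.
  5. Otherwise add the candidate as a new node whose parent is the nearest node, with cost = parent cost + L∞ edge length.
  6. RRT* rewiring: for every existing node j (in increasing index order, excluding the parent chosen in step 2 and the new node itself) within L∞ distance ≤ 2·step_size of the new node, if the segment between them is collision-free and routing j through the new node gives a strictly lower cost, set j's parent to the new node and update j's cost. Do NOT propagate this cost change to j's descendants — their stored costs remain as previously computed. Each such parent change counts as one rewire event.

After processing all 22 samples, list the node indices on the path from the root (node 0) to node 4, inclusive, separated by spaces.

1. q=(42,45) nearest=0 d=43 new=(6,6) → add node 1 parent=0 cost=4
2. q=(2,8) nearest=1 d=4 new=(2,8) → add node 2 parent=1 cost=8
3. q=(20,44) nearest=2 d=36 new=(6,12) → add node 3 parent=2 cost=12
4. q=(22,3) nearest=1 d=16 new=(10,3) → blocked by [8,19]×[4,12], reject
5. q=(12,34) nearest=3 d=22 new=(10,16) → blocked by [10,21]×[13,24], reject
6. q=(41,34) nearest=1 d=35 new=(10,10) → blocked by [8,19]×[4,12], reject
7. q=(34,2) nearest=1 d=28 new=(10,2) → blocked by [8,19]×[4,12], reject
8. q=(33,12) nearest=1 d=27 new=(10,10) → blocked by [8,19]×[4,12], reject
9. q=(9,25) nearest=3 d=13 new=(9,16) → add node 4 parent=3 cost=16
10. q=(19,34) nearest=4 d=18 new=(13,20) → blocked by [10,21]×[13,24], reject
11. q=(10,0) nearest=1 d=6 new=(10,2) → blocked by [8,19]×[4,12], reject
12. q=(6,29) nearest=4 d=13 new=(6,20) → add node 5 parent=4 cost=20
13. q=(25,15) nearest=4 d=16 new=(13,15) → blocked by [10,21]×[13,24], reject
14. q=(3,36) nearest=5 d=16 new=(3,24) → add node 6 parent=5 cost=24
15. q=(30,8) nearest=4 d=21 new=(13,12) → blocked by [8,19]×[4,12], reject
16. q=(29,9) nearest=4 d=20 new=(13,12) → blocked by [8,19]×[4,12], reject
17. q=(22,14) nearest=4 d=13 new=(13,14) → blocked by [10,21]×[13,24], reject
18. q=(7,30) nearest=6 d=6 new=(7,28) → add node 7 parent=6 cost=28
19. q=(16,48) nearest=7 d=20 new=(11,32) → add node 8 parent=7 cost=32
20. q=(38,40) nearest=8 d=27 new=(15,36) → add node 9 parent=8 cost=36
21. q=(26,8) nearest=4 d=17 new=(13,12) → blocked by [8,19]×[4,12], reject
22. q=(12,5) nearest=1 d=6 new=(10,5) → blocked by [8,19]×[4,12], reject

Path: 0 1 2 3 4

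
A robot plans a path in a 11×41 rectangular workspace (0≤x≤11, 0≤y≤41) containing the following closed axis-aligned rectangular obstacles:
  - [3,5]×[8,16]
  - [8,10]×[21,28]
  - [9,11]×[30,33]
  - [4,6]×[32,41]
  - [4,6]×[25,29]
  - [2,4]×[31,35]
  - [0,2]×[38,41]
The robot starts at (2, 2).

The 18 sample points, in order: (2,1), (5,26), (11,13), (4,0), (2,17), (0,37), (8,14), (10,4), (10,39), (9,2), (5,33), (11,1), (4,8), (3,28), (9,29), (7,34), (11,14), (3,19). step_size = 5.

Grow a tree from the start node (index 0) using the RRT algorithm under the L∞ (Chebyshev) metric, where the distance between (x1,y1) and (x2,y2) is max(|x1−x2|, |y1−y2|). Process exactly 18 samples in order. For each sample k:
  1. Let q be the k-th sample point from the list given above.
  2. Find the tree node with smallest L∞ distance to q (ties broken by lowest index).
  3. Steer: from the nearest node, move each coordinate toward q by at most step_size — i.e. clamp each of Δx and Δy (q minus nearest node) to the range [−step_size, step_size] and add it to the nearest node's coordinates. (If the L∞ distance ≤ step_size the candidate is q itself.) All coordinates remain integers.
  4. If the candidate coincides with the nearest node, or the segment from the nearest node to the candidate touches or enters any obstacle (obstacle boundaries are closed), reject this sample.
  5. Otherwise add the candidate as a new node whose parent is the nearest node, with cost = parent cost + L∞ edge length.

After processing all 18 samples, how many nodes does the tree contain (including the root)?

1. q=(2,1) nearest=0 d=1 new=(2,1) → add node 1 parent=0 cost=1
2. q=(5,26) nearest=0 d=24 new=(5,7) → add node 2 parent=0 cost=5
3. q=(11,13) nearest=2 d=6 new=(10,12) → add node 3 parent=2 cost=10
4. q=(4,0) nearest=0 d=2 new=(4,0) → add node 4 parent=0 cost=2
5. q=(2,17) nearest=3 d=8 new=(5,17) → add node 5 parent=3 cost=15
6. q=(0,37) nearest=5 d=20 new=(0,22) → add node 6 parent=5 cost=20
7. q=(8,14) nearest=3 d=2 new=(8,14) → add node 7 parent=3 cost=12
8. q=(10,4) nearest=2 d=5 new=(10,4) → add node 8 parent=2 cost=10
9. q=(10,39) nearest=6 d=17 new=(5,27) → blocked by [4,6]×[25,29], reject
10. q=(9,2) nearest=8 d=2 new=(9,2) → add node 9 parent=8 cost=12
11. q=(5,33) nearest=6 d=11 new=(5,27) → blocked by [4,6]×[25,29], reject
12. q=(11,1) nearest=9 d=2 new=(11,1) → add node 10 parent=9 cost=14
13. q=(4,8) nearest=2 d=1 new=(4,8) → blocked by [3,5]×[8,16], reject
14. q=(3,28) nearest=6 d=6 new=(3,27) → add node 11 parent=6 cost=25
15. q=(9,29) nearest=11 d=6 new=(8,29) → blocked by [4,6]×[25,29], reject
16. q=(7,34) nearest=11 d=7 new=(7,32) → blocked by [4,6]×[25,29], reject
17. q=(11,14) nearest=3 d=2 new=(11,14) → add node 12 parent=3 cost=12
18. q=(3,19) nearest=5 d=2 new=(3,19) → add node 13 parent=5 cost=17

Node count: 14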